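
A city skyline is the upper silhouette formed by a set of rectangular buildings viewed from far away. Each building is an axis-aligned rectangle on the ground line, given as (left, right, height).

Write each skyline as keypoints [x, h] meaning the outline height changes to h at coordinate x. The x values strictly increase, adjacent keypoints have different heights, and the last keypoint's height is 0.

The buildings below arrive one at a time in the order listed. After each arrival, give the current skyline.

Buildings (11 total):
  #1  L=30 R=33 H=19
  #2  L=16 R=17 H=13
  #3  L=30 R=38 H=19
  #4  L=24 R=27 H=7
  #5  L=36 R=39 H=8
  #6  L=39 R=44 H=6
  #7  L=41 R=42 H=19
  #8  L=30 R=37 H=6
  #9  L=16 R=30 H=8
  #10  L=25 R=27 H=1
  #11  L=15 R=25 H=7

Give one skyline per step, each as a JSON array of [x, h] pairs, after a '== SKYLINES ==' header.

== SKYLINES ==
[[30,19],[33,0]]
[[16,13],[17,0],[30,19],[33,0]]
[[16,13],[17,0],[30,19],[38,0]]
[[16,13],[17,0],[24,7],[27,0],[30,19],[38,0]]
[[16,13],[17,0],[24,7],[27,0],[30,19],[38,8],[39,0]]
[[16,13],[17,0],[24,7],[27,0],[30,19],[38,8],[39,6],[44,0]]
[[16,13],[17,0],[24,7],[27,0],[30,19],[38,8],[39,6],[41,19],[42,6],[44,0]]
[[16,13],[17,0],[24,7],[27,0],[30,19],[38,8],[39,6],[41,19],[42,6],[44,0]]
[[16,13],[17,8],[30,19],[38,8],[39,6],[41,19],[42,6],[44,0]]
[[16,13],[17,8],[30,19],[38,8],[39,6],[41,19],[42,6],[44,0]]
[[15,7],[16,13],[17,8],[30,19],[38,8],[39,6],[41,19],[42,6],[44,0]]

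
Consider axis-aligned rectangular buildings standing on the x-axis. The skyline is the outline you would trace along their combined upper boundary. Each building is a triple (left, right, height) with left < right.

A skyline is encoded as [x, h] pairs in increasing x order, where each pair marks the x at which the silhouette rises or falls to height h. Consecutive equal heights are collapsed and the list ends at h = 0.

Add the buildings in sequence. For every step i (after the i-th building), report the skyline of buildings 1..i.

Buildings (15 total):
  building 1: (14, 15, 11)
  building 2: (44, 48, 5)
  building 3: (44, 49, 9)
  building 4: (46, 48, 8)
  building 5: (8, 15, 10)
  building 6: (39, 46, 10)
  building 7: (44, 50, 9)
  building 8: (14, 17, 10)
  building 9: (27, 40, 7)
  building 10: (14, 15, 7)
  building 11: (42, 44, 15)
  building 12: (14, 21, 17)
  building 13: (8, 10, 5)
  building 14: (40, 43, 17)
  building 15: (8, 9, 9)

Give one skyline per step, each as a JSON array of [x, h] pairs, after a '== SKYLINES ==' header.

== SKYLINES ==
[[14,11],[15,0]]
[[14,11],[15,0],[44,5],[48,0]]
[[14,11],[15,0],[44,9],[49,0]]
[[14,11],[15,0],[44,9],[49,0]]
[[8,10],[14,11],[15,0],[44,9],[49,0]]
[[8,10],[14,11],[15,0],[39,10],[46,9],[49,0]]
[[8,10],[14,11],[15,0],[39,10],[46,9],[50,0]]
[[8,10],[14,11],[15,10],[17,0],[39,10],[46,9],[50,0]]
[[8,10],[14,11],[15,10],[17,0],[27,7],[39,10],[46,9],[50,0]]
[[8,10],[14,11],[15,10],[17,0],[27,7],[39,10],[46,9],[50,0]]
[[8,10],[14,11],[15,10],[17,0],[27,7],[39,10],[42,15],[44,10],[46,9],[50,0]]
[[8,10],[14,17],[21,0],[27,7],[39,10],[42,15],[44,10],[46,9],[50,0]]
[[8,10],[14,17],[21,0],[27,7],[39,10],[42,15],[44,10],[46,9],[50,0]]
[[8,10],[14,17],[21,0],[27,7],[39,10],[40,17],[43,15],[44,10],[46,9],[50,0]]
[[8,10],[14,17],[21,0],[27,7],[39,10],[40,17],[43,15],[44,10],[46,9],[50,0]]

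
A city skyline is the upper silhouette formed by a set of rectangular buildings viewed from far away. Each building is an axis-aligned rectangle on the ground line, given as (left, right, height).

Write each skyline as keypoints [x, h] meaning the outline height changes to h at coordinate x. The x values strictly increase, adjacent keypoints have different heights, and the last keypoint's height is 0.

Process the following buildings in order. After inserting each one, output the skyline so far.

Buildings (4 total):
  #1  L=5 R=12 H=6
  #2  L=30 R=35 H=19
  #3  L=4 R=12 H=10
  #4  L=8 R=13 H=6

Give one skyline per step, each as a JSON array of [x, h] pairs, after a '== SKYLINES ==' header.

== SKYLINES ==
[[5,6],[12,0]]
[[5,6],[12,0],[30,19],[35,0]]
[[4,10],[12,0],[30,19],[35,0]]
[[4,10],[12,6],[13,0],[30,19],[35,0]]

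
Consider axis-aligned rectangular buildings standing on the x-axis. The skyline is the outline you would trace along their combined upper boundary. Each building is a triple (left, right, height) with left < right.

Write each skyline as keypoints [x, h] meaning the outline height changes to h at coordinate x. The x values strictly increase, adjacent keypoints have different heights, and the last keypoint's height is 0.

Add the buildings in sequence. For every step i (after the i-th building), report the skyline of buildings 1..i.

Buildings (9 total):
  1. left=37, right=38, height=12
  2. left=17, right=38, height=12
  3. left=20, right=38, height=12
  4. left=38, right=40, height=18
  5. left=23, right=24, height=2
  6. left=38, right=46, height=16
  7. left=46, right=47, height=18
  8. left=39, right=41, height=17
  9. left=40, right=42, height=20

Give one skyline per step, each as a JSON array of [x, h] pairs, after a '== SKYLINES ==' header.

== SKYLINES ==
[[37,12],[38,0]]
[[17,12],[38,0]]
[[17,12],[38,0]]
[[17,12],[38,18],[40,0]]
[[17,12],[38,18],[40,0]]
[[17,12],[38,18],[40,16],[46,0]]
[[17,12],[38,18],[40,16],[46,18],[47,0]]
[[17,12],[38,18],[40,17],[41,16],[46,18],[47,0]]
[[17,12],[38,18],[40,20],[42,16],[46,18],[47,0]]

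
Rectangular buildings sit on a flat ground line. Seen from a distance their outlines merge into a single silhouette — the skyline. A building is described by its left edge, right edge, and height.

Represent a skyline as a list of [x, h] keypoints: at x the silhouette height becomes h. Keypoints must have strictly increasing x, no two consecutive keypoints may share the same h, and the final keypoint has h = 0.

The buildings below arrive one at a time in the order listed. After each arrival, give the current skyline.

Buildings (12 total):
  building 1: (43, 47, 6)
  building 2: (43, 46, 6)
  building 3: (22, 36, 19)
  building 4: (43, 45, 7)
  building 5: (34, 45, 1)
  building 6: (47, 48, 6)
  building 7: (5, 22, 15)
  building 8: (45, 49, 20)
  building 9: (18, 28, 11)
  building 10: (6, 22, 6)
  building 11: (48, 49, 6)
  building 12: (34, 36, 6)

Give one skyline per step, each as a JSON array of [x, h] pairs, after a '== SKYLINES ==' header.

== SKYLINES ==
[[43,6],[47,0]]
[[43,6],[47,0]]
[[22,19],[36,0],[43,6],[47,0]]
[[22,19],[36,0],[43,7],[45,6],[47,0]]
[[22,19],[36,1],[43,7],[45,6],[47,0]]
[[22,19],[36,1],[43,7],[45,6],[48,0]]
[[5,15],[22,19],[36,1],[43,7],[45,6],[48,0]]
[[5,15],[22,19],[36,1],[43,7],[45,20],[49,0]]
[[5,15],[22,19],[36,1],[43,7],[45,20],[49,0]]
[[5,15],[22,19],[36,1],[43,7],[45,20],[49,0]]
[[5,15],[22,19],[36,1],[43,7],[45,20],[49,0]]
[[5,15],[22,19],[36,1],[43,7],[45,20],[49,0]]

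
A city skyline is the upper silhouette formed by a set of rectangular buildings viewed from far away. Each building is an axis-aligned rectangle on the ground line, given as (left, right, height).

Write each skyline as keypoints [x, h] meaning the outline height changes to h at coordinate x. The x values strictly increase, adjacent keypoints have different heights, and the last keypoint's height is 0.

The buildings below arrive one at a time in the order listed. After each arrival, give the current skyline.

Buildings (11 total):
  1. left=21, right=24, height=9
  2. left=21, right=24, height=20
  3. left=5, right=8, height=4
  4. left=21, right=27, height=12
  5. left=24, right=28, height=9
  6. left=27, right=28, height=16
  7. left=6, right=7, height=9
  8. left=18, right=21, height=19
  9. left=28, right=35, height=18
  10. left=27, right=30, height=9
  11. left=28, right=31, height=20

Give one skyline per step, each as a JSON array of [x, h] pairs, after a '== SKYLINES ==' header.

== SKYLINES ==
[[21,9],[24,0]]
[[21,20],[24,0]]
[[5,4],[8,0],[21,20],[24,0]]
[[5,4],[8,0],[21,20],[24,12],[27,0]]
[[5,4],[8,0],[21,20],[24,12],[27,9],[28,0]]
[[5,4],[8,0],[21,20],[24,12],[27,16],[28,0]]
[[5,4],[6,9],[7,4],[8,0],[21,20],[24,12],[27,16],[28,0]]
[[5,4],[6,9],[7,4],[8,0],[18,19],[21,20],[24,12],[27,16],[28,0]]
[[5,4],[6,9],[7,4],[8,0],[18,19],[21,20],[24,12],[27,16],[28,18],[35,0]]
[[5,4],[6,9],[7,4],[8,0],[18,19],[21,20],[24,12],[27,16],[28,18],[35,0]]
[[5,4],[6,9],[7,4],[8,0],[18,19],[21,20],[24,12],[27,16],[28,20],[31,18],[35,0]]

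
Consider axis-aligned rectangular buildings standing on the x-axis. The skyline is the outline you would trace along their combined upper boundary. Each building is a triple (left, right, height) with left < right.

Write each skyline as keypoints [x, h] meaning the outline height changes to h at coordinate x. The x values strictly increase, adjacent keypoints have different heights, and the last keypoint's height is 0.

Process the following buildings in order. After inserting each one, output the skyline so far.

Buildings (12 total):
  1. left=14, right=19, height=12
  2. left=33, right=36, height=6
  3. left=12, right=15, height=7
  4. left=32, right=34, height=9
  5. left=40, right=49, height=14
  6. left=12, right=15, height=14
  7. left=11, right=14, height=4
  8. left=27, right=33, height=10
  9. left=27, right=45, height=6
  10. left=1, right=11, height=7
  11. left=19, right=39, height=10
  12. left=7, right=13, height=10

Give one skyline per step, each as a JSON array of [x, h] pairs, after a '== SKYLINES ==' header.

== SKYLINES ==
[[14,12],[19,0]]
[[14,12],[19,0],[33,6],[36,0]]
[[12,7],[14,12],[19,0],[33,6],[36,0]]
[[12,7],[14,12],[19,0],[32,9],[34,6],[36,0]]
[[12,7],[14,12],[19,0],[32,9],[34,6],[36,0],[40,14],[49,0]]
[[12,14],[15,12],[19,0],[32,9],[34,6],[36,0],[40,14],[49,0]]
[[11,4],[12,14],[15,12],[19,0],[32,9],[34,6],[36,0],[40,14],[49,0]]
[[11,4],[12,14],[15,12],[19,0],[27,10],[33,9],[34,6],[36,0],[40,14],[49,0]]
[[11,4],[12,14],[15,12],[19,0],[27,10],[33,9],[34,6],[40,14],[49,0]]
[[1,7],[11,4],[12,14],[15,12],[19,0],[27,10],[33,9],[34,6],[40,14],[49,0]]
[[1,7],[11,4],[12,14],[15,12],[19,10],[39,6],[40,14],[49,0]]
[[1,7],[7,10],[12,14],[15,12],[19,10],[39,6],[40,14],[49,0]]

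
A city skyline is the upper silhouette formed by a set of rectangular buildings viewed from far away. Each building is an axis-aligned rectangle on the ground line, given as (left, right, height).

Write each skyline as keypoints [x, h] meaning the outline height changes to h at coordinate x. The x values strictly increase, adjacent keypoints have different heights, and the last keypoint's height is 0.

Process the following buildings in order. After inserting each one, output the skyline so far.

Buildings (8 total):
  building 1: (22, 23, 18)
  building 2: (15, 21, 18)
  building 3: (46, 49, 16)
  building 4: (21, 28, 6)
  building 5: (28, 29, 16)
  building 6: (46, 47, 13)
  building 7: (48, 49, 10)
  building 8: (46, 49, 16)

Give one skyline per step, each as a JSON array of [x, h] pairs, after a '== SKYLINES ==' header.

== SKYLINES ==
[[22,18],[23,0]]
[[15,18],[21,0],[22,18],[23,0]]
[[15,18],[21,0],[22,18],[23,0],[46,16],[49,0]]
[[15,18],[21,6],[22,18],[23,6],[28,0],[46,16],[49,0]]
[[15,18],[21,6],[22,18],[23,6],[28,16],[29,0],[46,16],[49,0]]
[[15,18],[21,6],[22,18],[23,6],[28,16],[29,0],[46,16],[49,0]]
[[15,18],[21,6],[22,18],[23,6],[28,16],[29,0],[46,16],[49,0]]
[[15,18],[21,6],[22,18],[23,6],[28,16],[29,0],[46,16],[49,0]]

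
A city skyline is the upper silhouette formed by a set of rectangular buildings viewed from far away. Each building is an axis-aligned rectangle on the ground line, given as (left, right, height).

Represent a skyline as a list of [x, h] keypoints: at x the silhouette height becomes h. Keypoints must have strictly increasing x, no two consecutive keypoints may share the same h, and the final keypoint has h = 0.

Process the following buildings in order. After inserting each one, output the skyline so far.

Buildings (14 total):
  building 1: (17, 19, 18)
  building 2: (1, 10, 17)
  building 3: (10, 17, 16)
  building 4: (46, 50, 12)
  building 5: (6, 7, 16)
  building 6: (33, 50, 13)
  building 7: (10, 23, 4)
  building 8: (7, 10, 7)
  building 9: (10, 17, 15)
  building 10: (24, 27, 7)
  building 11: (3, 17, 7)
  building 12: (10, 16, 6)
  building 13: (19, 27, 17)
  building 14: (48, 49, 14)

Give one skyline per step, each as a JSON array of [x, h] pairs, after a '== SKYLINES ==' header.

== SKYLINES ==
[[17,18],[19,0]]
[[1,17],[10,0],[17,18],[19,0]]
[[1,17],[10,16],[17,18],[19,0]]
[[1,17],[10,16],[17,18],[19,0],[46,12],[50,0]]
[[1,17],[10,16],[17,18],[19,0],[46,12],[50,0]]
[[1,17],[10,16],[17,18],[19,0],[33,13],[50,0]]
[[1,17],[10,16],[17,18],[19,4],[23,0],[33,13],[50,0]]
[[1,17],[10,16],[17,18],[19,4],[23,0],[33,13],[50,0]]
[[1,17],[10,16],[17,18],[19,4],[23,0],[33,13],[50,0]]
[[1,17],[10,16],[17,18],[19,4],[23,0],[24,7],[27,0],[33,13],[50,0]]
[[1,17],[10,16],[17,18],[19,4],[23,0],[24,7],[27,0],[33,13],[50,0]]
[[1,17],[10,16],[17,18],[19,4],[23,0],[24,7],[27,0],[33,13],[50,0]]
[[1,17],[10,16],[17,18],[19,17],[27,0],[33,13],[50,0]]
[[1,17],[10,16],[17,18],[19,17],[27,0],[33,13],[48,14],[49,13],[50,0]]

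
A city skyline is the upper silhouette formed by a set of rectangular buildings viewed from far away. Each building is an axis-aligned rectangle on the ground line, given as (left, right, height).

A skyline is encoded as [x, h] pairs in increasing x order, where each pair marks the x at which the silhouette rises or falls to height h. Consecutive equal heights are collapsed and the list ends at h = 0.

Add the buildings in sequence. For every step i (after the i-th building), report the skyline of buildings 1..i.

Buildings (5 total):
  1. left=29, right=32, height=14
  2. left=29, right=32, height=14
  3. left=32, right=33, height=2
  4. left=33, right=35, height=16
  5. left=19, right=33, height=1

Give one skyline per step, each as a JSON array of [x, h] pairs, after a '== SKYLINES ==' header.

== SKYLINES ==
[[29,14],[32,0]]
[[29,14],[32,0]]
[[29,14],[32,2],[33,0]]
[[29,14],[32,2],[33,16],[35,0]]
[[19,1],[29,14],[32,2],[33,16],[35,0]]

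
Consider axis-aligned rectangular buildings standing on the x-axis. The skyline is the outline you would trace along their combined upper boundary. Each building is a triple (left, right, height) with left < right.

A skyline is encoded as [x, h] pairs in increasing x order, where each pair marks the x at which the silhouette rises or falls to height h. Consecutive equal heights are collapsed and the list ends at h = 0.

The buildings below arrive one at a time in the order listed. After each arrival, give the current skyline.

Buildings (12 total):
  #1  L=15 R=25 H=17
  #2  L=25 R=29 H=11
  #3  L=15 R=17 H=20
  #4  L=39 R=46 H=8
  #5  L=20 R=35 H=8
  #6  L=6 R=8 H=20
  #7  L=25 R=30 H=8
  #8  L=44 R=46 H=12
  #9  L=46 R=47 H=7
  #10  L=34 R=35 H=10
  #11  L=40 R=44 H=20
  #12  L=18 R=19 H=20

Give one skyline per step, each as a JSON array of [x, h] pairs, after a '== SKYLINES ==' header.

== SKYLINES ==
[[15,17],[25,0]]
[[15,17],[25,11],[29,0]]
[[15,20],[17,17],[25,11],[29,0]]
[[15,20],[17,17],[25,11],[29,0],[39,8],[46,0]]
[[15,20],[17,17],[25,11],[29,8],[35,0],[39,8],[46,0]]
[[6,20],[8,0],[15,20],[17,17],[25,11],[29,8],[35,0],[39,8],[46,0]]
[[6,20],[8,0],[15,20],[17,17],[25,11],[29,8],[35,0],[39,8],[46,0]]
[[6,20],[8,0],[15,20],[17,17],[25,11],[29,8],[35,0],[39,8],[44,12],[46,0]]
[[6,20],[8,0],[15,20],[17,17],[25,11],[29,8],[35,0],[39,8],[44,12],[46,7],[47,0]]
[[6,20],[8,0],[15,20],[17,17],[25,11],[29,8],[34,10],[35,0],[39,8],[44,12],[46,7],[47,0]]
[[6,20],[8,0],[15,20],[17,17],[25,11],[29,8],[34,10],[35,0],[39,8],[40,20],[44,12],[46,7],[47,0]]
[[6,20],[8,0],[15,20],[17,17],[18,20],[19,17],[25,11],[29,8],[34,10],[35,0],[39,8],[40,20],[44,12],[46,7],[47,0]]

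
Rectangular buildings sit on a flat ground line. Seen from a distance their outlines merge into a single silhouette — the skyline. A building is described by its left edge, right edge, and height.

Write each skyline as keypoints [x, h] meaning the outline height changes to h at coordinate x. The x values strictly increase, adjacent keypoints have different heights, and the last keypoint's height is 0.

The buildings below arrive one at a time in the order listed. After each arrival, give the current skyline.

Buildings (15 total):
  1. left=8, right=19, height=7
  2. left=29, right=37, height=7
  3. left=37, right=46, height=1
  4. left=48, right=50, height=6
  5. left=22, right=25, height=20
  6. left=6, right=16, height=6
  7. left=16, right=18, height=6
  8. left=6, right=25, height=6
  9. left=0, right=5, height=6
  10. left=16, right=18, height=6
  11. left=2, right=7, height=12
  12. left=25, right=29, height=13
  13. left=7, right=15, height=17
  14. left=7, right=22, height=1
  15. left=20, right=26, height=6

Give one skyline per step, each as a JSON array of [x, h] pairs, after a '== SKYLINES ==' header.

== SKYLINES ==
[[8,7],[19,0]]
[[8,7],[19,0],[29,7],[37,0]]
[[8,7],[19,0],[29,7],[37,1],[46,0]]
[[8,7],[19,0],[29,7],[37,1],[46,0],[48,6],[50,0]]
[[8,7],[19,0],[22,20],[25,0],[29,7],[37,1],[46,0],[48,6],[50,0]]
[[6,6],[8,7],[19,0],[22,20],[25,0],[29,7],[37,1],[46,0],[48,6],[50,0]]
[[6,6],[8,7],[19,0],[22,20],[25,0],[29,7],[37,1],[46,0],[48,6],[50,0]]
[[6,6],[8,7],[19,6],[22,20],[25,0],[29,7],[37,1],[46,0],[48,6],[50,0]]
[[0,6],[5,0],[6,6],[8,7],[19,6],[22,20],[25,0],[29,7],[37,1],[46,0],[48,6],[50,0]]
[[0,6],[5,0],[6,6],[8,7],[19,6],[22,20],[25,0],[29,7],[37,1],[46,0],[48,6],[50,0]]
[[0,6],[2,12],[7,6],[8,7],[19,6],[22,20],[25,0],[29,7],[37,1],[46,0],[48,6],[50,0]]
[[0,6],[2,12],[7,6],[8,7],[19,6],[22,20],[25,13],[29,7],[37,1],[46,0],[48,6],[50,0]]
[[0,6],[2,12],[7,17],[15,7],[19,6],[22,20],[25,13],[29,7],[37,1],[46,0],[48,6],[50,0]]
[[0,6],[2,12],[7,17],[15,7],[19,6],[22,20],[25,13],[29,7],[37,1],[46,0],[48,6],[50,0]]
[[0,6],[2,12],[7,17],[15,7],[19,6],[22,20],[25,13],[29,7],[37,1],[46,0],[48,6],[50,0]]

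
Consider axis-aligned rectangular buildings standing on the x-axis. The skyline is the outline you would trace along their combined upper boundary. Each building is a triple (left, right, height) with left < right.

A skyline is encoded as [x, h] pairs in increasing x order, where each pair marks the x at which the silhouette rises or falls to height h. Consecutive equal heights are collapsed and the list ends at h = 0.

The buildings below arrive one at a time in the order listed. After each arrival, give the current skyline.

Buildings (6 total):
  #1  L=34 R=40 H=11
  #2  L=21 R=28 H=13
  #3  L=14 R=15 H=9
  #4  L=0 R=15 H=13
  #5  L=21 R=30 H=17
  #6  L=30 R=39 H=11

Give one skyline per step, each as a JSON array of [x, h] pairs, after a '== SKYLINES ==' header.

== SKYLINES ==
[[34,11],[40,0]]
[[21,13],[28,0],[34,11],[40,0]]
[[14,9],[15,0],[21,13],[28,0],[34,11],[40,0]]
[[0,13],[15,0],[21,13],[28,0],[34,11],[40,0]]
[[0,13],[15,0],[21,17],[30,0],[34,11],[40,0]]
[[0,13],[15,0],[21,17],[30,11],[40,0]]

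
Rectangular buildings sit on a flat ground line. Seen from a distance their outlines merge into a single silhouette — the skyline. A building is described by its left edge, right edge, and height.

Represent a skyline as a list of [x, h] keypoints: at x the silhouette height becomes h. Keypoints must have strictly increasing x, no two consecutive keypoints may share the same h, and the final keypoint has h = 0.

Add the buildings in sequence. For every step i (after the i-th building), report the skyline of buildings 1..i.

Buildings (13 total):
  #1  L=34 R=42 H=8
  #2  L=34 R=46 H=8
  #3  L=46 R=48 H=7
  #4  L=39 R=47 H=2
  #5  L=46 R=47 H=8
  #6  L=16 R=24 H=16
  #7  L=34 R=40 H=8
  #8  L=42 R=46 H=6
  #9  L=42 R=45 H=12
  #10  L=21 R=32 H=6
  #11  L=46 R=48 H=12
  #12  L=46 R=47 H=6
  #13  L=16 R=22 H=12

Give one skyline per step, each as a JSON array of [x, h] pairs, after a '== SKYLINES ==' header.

== SKYLINES ==
[[34,8],[42,0]]
[[34,8],[46,0]]
[[34,8],[46,7],[48,0]]
[[34,8],[46,7],[48,0]]
[[34,8],[47,7],[48,0]]
[[16,16],[24,0],[34,8],[47,7],[48,0]]
[[16,16],[24,0],[34,8],[47,7],[48,0]]
[[16,16],[24,0],[34,8],[47,7],[48,0]]
[[16,16],[24,0],[34,8],[42,12],[45,8],[47,7],[48,0]]
[[16,16],[24,6],[32,0],[34,8],[42,12],[45,8],[47,7],[48,0]]
[[16,16],[24,6],[32,0],[34,8],[42,12],[45,8],[46,12],[48,0]]
[[16,16],[24,6],[32,0],[34,8],[42,12],[45,8],[46,12],[48,0]]
[[16,16],[24,6],[32,0],[34,8],[42,12],[45,8],[46,12],[48,0]]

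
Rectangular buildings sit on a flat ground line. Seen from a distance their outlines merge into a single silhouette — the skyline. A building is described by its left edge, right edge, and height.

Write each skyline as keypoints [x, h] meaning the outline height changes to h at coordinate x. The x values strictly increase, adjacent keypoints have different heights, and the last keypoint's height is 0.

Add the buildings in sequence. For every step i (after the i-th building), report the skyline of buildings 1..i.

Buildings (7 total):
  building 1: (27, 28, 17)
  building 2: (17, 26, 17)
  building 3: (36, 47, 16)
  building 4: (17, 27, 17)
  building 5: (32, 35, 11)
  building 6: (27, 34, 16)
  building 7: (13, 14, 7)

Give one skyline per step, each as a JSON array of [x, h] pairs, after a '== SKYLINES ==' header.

== SKYLINES ==
[[27,17],[28,0]]
[[17,17],[26,0],[27,17],[28,0]]
[[17,17],[26,0],[27,17],[28,0],[36,16],[47,0]]
[[17,17],[28,0],[36,16],[47,0]]
[[17,17],[28,0],[32,11],[35,0],[36,16],[47,0]]
[[17,17],[28,16],[34,11],[35,0],[36,16],[47,0]]
[[13,7],[14,0],[17,17],[28,16],[34,11],[35,0],[36,16],[47,0]]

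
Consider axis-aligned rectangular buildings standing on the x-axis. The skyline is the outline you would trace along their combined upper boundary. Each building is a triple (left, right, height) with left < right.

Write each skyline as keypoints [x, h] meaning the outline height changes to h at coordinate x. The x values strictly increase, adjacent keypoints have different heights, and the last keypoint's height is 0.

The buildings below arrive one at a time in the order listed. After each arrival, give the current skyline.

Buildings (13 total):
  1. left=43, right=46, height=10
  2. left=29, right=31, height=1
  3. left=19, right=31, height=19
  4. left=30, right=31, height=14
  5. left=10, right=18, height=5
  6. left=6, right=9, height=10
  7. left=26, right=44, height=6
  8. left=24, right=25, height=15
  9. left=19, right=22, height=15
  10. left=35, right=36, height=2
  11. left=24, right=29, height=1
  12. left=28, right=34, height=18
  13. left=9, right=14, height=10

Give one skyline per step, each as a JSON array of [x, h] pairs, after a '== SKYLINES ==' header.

== SKYLINES ==
[[43,10],[46,0]]
[[29,1],[31,0],[43,10],[46,0]]
[[19,19],[31,0],[43,10],[46,0]]
[[19,19],[31,0],[43,10],[46,0]]
[[10,5],[18,0],[19,19],[31,0],[43,10],[46,0]]
[[6,10],[9,0],[10,5],[18,0],[19,19],[31,0],[43,10],[46,0]]
[[6,10],[9,0],[10,5],[18,0],[19,19],[31,6],[43,10],[46,0]]
[[6,10],[9,0],[10,5],[18,0],[19,19],[31,6],[43,10],[46,0]]
[[6,10],[9,0],[10,5],[18,0],[19,19],[31,6],[43,10],[46,0]]
[[6,10],[9,0],[10,5],[18,0],[19,19],[31,6],[43,10],[46,0]]
[[6,10],[9,0],[10,5],[18,0],[19,19],[31,6],[43,10],[46,0]]
[[6,10],[9,0],[10,5],[18,0],[19,19],[31,18],[34,6],[43,10],[46,0]]
[[6,10],[14,5],[18,0],[19,19],[31,18],[34,6],[43,10],[46,0]]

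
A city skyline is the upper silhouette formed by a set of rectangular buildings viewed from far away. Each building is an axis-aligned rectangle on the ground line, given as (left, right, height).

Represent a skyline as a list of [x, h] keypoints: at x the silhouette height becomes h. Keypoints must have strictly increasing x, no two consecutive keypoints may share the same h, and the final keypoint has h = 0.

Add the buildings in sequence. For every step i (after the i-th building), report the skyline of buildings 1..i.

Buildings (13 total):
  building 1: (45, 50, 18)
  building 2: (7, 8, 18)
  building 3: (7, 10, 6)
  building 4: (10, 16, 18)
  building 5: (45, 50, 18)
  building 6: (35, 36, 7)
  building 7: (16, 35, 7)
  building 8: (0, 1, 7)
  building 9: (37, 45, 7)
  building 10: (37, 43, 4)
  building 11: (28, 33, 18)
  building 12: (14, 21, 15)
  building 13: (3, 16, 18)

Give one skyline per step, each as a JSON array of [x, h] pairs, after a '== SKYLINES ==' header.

== SKYLINES ==
[[45,18],[50,0]]
[[7,18],[8,0],[45,18],[50,0]]
[[7,18],[8,6],[10,0],[45,18],[50,0]]
[[7,18],[8,6],[10,18],[16,0],[45,18],[50,0]]
[[7,18],[8,6],[10,18],[16,0],[45,18],[50,0]]
[[7,18],[8,6],[10,18],[16,0],[35,7],[36,0],[45,18],[50,0]]
[[7,18],[8,6],[10,18],[16,7],[36,0],[45,18],[50,0]]
[[0,7],[1,0],[7,18],[8,6],[10,18],[16,7],[36,0],[45,18],[50,0]]
[[0,7],[1,0],[7,18],[8,6],[10,18],[16,7],[36,0],[37,7],[45,18],[50,0]]
[[0,7],[1,0],[7,18],[8,6],[10,18],[16,7],[36,0],[37,7],[45,18],[50,0]]
[[0,7],[1,0],[7,18],[8,6],[10,18],[16,7],[28,18],[33,7],[36,0],[37,7],[45,18],[50,0]]
[[0,7],[1,0],[7,18],[8,6],[10,18],[16,15],[21,7],[28,18],[33,7],[36,0],[37,7],[45,18],[50,0]]
[[0,7],[1,0],[3,18],[16,15],[21,7],[28,18],[33,7],[36,0],[37,7],[45,18],[50,0]]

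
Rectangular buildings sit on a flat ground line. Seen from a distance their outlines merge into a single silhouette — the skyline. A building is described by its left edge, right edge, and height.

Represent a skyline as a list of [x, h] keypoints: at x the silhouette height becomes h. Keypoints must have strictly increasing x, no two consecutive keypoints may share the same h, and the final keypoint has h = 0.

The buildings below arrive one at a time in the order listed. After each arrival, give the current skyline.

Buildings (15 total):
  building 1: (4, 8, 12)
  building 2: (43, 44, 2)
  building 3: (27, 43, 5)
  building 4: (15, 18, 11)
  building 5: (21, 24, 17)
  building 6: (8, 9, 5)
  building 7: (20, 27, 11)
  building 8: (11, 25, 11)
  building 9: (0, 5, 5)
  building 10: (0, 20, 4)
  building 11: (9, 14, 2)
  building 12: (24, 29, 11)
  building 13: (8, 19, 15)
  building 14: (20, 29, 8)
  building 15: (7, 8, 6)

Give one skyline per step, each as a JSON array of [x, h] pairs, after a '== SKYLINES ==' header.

== SKYLINES ==
[[4,12],[8,0]]
[[4,12],[8,0],[43,2],[44,0]]
[[4,12],[8,0],[27,5],[43,2],[44,0]]
[[4,12],[8,0],[15,11],[18,0],[27,5],[43,2],[44,0]]
[[4,12],[8,0],[15,11],[18,0],[21,17],[24,0],[27,5],[43,2],[44,0]]
[[4,12],[8,5],[9,0],[15,11],[18,0],[21,17],[24,0],[27,5],[43,2],[44,0]]
[[4,12],[8,5],[9,0],[15,11],[18,0],[20,11],[21,17],[24,11],[27,5],[43,2],[44,0]]
[[4,12],[8,5],[9,0],[11,11],[21,17],[24,11],[27,5],[43,2],[44,0]]
[[0,5],[4,12],[8,5],[9,0],[11,11],[21,17],[24,11],[27,5],[43,2],[44,0]]
[[0,5],[4,12],[8,5],[9,4],[11,11],[21,17],[24,11],[27,5],[43,2],[44,0]]
[[0,5],[4,12],[8,5],[9,4],[11,11],[21,17],[24,11],[27,5],[43,2],[44,0]]
[[0,5],[4,12],[8,5],[9,4],[11,11],[21,17],[24,11],[29,5],[43,2],[44,0]]
[[0,5],[4,12],[8,15],[19,11],[21,17],[24,11],[29,5],[43,2],[44,0]]
[[0,5],[4,12],[8,15],[19,11],[21,17],[24,11],[29,5],[43,2],[44,0]]
[[0,5],[4,12],[8,15],[19,11],[21,17],[24,11],[29,5],[43,2],[44,0]]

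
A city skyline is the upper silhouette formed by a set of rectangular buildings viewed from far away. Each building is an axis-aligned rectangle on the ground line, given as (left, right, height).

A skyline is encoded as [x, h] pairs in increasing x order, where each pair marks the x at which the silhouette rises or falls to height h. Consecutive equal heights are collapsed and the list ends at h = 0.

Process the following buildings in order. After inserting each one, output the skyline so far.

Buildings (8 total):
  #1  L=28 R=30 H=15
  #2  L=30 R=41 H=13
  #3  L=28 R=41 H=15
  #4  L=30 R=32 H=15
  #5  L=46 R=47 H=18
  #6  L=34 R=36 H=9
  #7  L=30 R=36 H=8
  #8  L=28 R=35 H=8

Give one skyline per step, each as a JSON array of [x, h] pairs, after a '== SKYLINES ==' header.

== SKYLINES ==
[[28,15],[30,0]]
[[28,15],[30,13],[41,0]]
[[28,15],[41,0]]
[[28,15],[41,0]]
[[28,15],[41,0],[46,18],[47,0]]
[[28,15],[41,0],[46,18],[47,0]]
[[28,15],[41,0],[46,18],[47,0]]
[[28,15],[41,0],[46,18],[47,0]]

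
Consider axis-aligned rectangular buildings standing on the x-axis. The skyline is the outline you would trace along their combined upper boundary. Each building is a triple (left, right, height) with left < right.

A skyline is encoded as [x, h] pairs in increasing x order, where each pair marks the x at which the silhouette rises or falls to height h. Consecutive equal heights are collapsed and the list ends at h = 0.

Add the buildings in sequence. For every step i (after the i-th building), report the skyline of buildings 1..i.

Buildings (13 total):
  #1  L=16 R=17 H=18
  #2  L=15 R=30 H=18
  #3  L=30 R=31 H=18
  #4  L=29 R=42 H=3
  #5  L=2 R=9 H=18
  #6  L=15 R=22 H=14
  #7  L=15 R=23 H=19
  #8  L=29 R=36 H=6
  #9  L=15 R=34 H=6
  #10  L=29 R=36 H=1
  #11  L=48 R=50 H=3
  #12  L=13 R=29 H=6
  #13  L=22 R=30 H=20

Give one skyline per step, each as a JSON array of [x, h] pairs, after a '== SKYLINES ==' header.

== SKYLINES ==
[[16,18],[17,0]]
[[15,18],[30,0]]
[[15,18],[31,0]]
[[15,18],[31,3],[42,0]]
[[2,18],[9,0],[15,18],[31,3],[42,0]]
[[2,18],[9,0],[15,18],[31,3],[42,0]]
[[2,18],[9,0],[15,19],[23,18],[31,3],[42,0]]
[[2,18],[9,0],[15,19],[23,18],[31,6],[36,3],[42,0]]
[[2,18],[9,0],[15,19],[23,18],[31,6],[36,3],[42,0]]
[[2,18],[9,0],[15,19],[23,18],[31,6],[36,3],[42,0]]
[[2,18],[9,0],[15,19],[23,18],[31,6],[36,3],[42,0],[48,3],[50,0]]
[[2,18],[9,0],[13,6],[15,19],[23,18],[31,6],[36,3],[42,0],[48,3],[50,0]]
[[2,18],[9,0],[13,6],[15,19],[22,20],[30,18],[31,6],[36,3],[42,0],[48,3],[50,0]]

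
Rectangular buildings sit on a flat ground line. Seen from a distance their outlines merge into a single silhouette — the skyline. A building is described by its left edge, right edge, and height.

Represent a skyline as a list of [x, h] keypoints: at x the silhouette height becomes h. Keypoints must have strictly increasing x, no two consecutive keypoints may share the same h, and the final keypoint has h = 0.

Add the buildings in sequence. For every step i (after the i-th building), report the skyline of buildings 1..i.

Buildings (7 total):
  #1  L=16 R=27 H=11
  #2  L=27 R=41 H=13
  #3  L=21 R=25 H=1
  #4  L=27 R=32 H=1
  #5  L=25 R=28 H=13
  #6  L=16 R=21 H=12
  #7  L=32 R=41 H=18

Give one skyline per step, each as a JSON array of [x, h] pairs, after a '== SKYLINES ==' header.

== SKYLINES ==
[[16,11],[27,0]]
[[16,11],[27,13],[41,0]]
[[16,11],[27,13],[41,0]]
[[16,11],[27,13],[41,0]]
[[16,11],[25,13],[41,0]]
[[16,12],[21,11],[25,13],[41,0]]
[[16,12],[21,11],[25,13],[32,18],[41,0]]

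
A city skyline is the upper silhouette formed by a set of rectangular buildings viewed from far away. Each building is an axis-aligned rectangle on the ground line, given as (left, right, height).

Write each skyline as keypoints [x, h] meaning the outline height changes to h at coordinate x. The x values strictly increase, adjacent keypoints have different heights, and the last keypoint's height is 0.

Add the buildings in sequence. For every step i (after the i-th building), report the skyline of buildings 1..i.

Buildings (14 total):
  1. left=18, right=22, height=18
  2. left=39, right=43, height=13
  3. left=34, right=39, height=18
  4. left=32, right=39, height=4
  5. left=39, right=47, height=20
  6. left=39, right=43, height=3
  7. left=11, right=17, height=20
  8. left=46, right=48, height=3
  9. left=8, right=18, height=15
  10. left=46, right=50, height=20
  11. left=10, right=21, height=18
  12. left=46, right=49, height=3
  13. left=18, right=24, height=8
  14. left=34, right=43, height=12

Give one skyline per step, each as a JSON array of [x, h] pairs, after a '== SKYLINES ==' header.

== SKYLINES ==
[[18,18],[22,0]]
[[18,18],[22,0],[39,13],[43,0]]
[[18,18],[22,0],[34,18],[39,13],[43,0]]
[[18,18],[22,0],[32,4],[34,18],[39,13],[43,0]]
[[18,18],[22,0],[32,4],[34,18],[39,20],[47,0]]
[[18,18],[22,0],[32,4],[34,18],[39,20],[47,0]]
[[11,20],[17,0],[18,18],[22,0],[32,4],[34,18],[39,20],[47,0]]
[[11,20],[17,0],[18,18],[22,0],[32,4],[34,18],[39,20],[47,3],[48,0]]
[[8,15],[11,20],[17,15],[18,18],[22,0],[32,4],[34,18],[39,20],[47,3],[48,0]]
[[8,15],[11,20],[17,15],[18,18],[22,0],[32,4],[34,18],[39,20],[50,0]]
[[8,15],[10,18],[11,20],[17,18],[22,0],[32,4],[34,18],[39,20],[50,0]]
[[8,15],[10,18],[11,20],[17,18],[22,0],[32,4],[34,18],[39,20],[50,0]]
[[8,15],[10,18],[11,20],[17,18],[22,8],[24,0],[32,4],[34,18],[39,20],[50,0]]
[[8,15],[10,18],[11,20],[17,18],[22,8],[24,0],[32,4],[34,18],[39,20],[50,0]]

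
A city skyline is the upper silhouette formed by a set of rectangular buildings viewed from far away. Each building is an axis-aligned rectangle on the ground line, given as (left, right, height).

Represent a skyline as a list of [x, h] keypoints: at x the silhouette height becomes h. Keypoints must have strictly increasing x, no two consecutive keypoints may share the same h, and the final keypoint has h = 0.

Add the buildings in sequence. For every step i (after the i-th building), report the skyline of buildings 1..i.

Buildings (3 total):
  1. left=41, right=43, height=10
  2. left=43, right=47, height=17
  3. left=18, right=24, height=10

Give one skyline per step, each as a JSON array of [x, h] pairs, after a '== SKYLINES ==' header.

== SKYLINES ==
[[41,10],[43,0]]
[[41,10],[43,17],[47,0]]
[[18,10],[24,0],[41,10],[43,17],[47,0]]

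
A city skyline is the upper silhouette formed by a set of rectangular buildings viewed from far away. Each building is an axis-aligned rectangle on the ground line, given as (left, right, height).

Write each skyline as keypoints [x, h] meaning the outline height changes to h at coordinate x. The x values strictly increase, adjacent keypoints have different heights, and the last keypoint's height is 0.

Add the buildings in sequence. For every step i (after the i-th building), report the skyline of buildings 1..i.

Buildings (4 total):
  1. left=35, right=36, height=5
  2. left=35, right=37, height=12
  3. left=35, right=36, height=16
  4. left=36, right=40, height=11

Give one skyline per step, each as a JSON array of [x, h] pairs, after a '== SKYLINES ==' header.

== SKYLINES ==
[[35,5],[36,0]]
[[35,12],[37,0]]
[[35,16],[36,12],[37,0]]
[[35,16],[36,12],[37,11],[40,0]]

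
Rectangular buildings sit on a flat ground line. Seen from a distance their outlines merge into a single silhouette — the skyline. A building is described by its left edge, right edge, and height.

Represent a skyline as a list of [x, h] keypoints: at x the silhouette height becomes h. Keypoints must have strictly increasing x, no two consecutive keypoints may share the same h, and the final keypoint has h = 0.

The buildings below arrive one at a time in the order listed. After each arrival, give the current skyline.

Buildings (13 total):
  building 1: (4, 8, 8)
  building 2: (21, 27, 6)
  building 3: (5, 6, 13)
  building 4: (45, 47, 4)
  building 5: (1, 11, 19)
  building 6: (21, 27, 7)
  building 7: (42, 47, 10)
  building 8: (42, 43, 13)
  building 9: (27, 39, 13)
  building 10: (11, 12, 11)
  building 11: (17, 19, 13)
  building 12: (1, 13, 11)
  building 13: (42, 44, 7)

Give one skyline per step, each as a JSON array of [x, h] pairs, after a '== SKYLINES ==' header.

== SKYLINES ==
[[4,8],[8,0]]
[[4,8],[8,0],[21,6],[27,0]]
[[4,8],[5,13],[6,8],[8,0],[21,6],[27,0]]
[[4,8],[5,13],[6,8],[8,0],[21,6],[27,0],[45,4],[47,0]]
[[1,19],[11,0],[21,6],[27,0],[45,4],[47,0]]
[[1,19],[11,0],[21,7],[27,0],[45,4],[47,0]]
[[1,19],[11,0],[21,7],[27,0],[42,10],[47,0]]
[[1,19],[11,0],[21,7],[27,0],[42,13],[43,10],[47,0]]
[[1,19],[11,0],[21,7],[27,13],[39,0],[42,13],[43,10],[47,0]]
[[1,19],[11,11],[12,0],[21,7],[27,13],[39,0],[42,13],[43,10],[47,0]]
[[1,19],[11,11],[12,0],[17,13],[19,0],[21,7],[27,13],[39,0],[42,13],[43,10],[47,0]]
[[1,19],[11,11],[13,0],[17,13],[19,0],[21,7],[27,13],[39,0],[42,13],[43,10],[47,0]]
[[1,19],[11,11],[13,0],[17,13],[19,0],[21,7],[27,13],[39,0],[42,13],[43,10],[47,0]]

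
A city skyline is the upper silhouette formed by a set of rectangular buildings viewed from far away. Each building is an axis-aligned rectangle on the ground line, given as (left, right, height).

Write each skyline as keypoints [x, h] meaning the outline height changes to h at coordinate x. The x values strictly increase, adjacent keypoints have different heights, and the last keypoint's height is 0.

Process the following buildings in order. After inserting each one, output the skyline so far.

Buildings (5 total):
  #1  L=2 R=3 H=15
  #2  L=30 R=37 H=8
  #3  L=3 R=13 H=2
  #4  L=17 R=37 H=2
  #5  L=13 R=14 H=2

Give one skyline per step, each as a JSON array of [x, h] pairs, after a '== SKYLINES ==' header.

== SKYLINES ==
[[2,15],[3,0]]
[[2,15],[3,0],[30,8],[37,0]]
[[2,15],[3,2],[13,0],[30,8],[37,0]]
[[2,15],[3,2],[13,0],[17,2],[30,8],[37,0]]
[[2,15],[3,2],[14,0],[17,2],[30,8],[37,0]]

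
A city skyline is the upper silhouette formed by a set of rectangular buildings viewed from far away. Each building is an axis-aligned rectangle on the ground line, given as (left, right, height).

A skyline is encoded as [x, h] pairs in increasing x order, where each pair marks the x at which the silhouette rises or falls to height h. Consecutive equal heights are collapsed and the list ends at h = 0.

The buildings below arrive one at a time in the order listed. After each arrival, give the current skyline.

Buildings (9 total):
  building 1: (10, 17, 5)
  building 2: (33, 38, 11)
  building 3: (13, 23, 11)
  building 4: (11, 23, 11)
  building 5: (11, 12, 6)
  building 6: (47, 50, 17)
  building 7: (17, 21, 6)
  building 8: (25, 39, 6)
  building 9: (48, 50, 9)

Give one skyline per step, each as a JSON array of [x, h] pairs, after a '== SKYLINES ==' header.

== SKYLINES ==
[[10,5],[17,0]]
[[10,5],[17,0],[33,11],[38,0]]
[[10,5],[13,11],[23,0],[33,11],[38,0]]
[[10,5],[11,11],[23,0],[33,11],[38,0]]
[[10,5],[11,11],[23,0],[33,11],[38,0]]
[[10,5],[11,11],[23,0],[33,11],[38,0],[47,17],[50,0]]
[[10,5],[11,11],[23,0],[33,11],[38,0],[47,17],[50,0]]
[[10,5],[11,11],[23,0],[25,6],[33,11],[38,6],[39,0],[47,17],[50,0]]
[[10,5],[11,11],[23,0],[25,6],[33,11],[38,6],[39,0],[47,17],[50,0]]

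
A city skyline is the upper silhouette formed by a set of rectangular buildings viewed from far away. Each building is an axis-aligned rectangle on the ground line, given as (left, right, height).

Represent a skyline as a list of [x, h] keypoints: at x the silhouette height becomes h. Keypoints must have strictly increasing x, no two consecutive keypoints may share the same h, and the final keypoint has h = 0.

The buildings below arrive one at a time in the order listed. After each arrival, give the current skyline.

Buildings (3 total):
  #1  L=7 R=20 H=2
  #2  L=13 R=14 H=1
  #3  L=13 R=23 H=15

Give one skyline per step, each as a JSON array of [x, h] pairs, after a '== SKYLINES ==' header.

== SKYLINES ==
[[7,2],[20,0]]
[[7,2],[20,0]]
[[7,2],[13,15],[23,0]]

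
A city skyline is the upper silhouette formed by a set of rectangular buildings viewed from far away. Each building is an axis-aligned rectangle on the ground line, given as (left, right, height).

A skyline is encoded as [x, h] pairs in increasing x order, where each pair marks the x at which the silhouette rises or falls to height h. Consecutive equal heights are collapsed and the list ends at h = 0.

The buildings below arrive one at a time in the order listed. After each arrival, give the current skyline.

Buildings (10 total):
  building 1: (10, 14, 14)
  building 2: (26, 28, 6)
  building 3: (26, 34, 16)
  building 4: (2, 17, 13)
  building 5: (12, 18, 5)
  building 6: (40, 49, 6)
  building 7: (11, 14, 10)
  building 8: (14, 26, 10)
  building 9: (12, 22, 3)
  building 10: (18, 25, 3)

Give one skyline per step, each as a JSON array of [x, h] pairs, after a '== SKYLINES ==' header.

== SKYLINES ==
[[10,14],[14,0]]
[[10,14],[14,0],[26,6],[28,0]]
[[10,14],[14,0],[26,16],[34,0]]
[[2,13],[10,14],[14,13],[17,0],[26,16],[34,0]]
[[2,13],[10,14],[14,13],[17,5],[18,0],[26,16],[34,0]]
[[2,13],[10,14],[14,13],[17,5],[18,0],[26,16],[34,0],[40,6],[49,0]]
[[2,13],[10,14],[14,13],[17,5],[18,0],[26,16],[34,0],[40,6],[49,0]]
[[2,13],[10,14],[14,13],[17,10],[26,16],[34,0],[40,6],[49,0]]
[[2,13],[10,14],[14,13],[17,10],[26,16],[34,0],[40,6],[49,0]]
[[2,13],[10,14],[14,13],[17,10],[26,16],[34,0],[40,6],[49,0]]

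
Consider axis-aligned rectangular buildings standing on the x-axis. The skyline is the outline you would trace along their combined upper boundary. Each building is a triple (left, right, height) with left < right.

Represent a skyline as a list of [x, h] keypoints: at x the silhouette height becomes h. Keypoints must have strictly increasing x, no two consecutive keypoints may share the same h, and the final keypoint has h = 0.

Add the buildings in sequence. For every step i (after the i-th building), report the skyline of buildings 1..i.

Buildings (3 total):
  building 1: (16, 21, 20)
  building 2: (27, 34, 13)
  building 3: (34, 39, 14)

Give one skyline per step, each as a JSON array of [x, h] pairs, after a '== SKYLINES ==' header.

== SKYLINES ==
[[16,20],[21,0]]
[[16,20],[21,0],[27,13],[34,0]]
[[16,20],[21,0],[27,13],[34,14],[39,0]]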